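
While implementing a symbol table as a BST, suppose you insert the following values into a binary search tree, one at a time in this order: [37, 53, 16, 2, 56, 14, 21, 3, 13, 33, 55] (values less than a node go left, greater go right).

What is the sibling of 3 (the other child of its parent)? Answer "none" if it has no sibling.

Insert 37: tree is empty, so 37 becomes the root.
Insert 53: 53 > 37 → go right. Place as right child of 37.
Insert 16: 16 < 37 → go left. Place as left child of 37.
Insert 2: 2 < 37 → go left; 2 < 16 → go left. Place as left child of 16.
Insert 56: 56 > 37 → go right; 56 > 53 → go right. Place as right child of 53.
Insert 14: 14 < 37 → go left; 14 < 16 → go left; 14 > 2 → go right. Place as right child of 2.
Insert 21: 21 < 37 → go left; 21 > 16 → go right. Place as right child of 16.
Insert 3: 3 < 37 → go left; 3 < 16 → go left; 3 > 2 → go right; 3 < 14 → go left. Place as left child of 14.
Insert 13: 13 < 37 → go left; 13 < 16 → go left; 13 > 2 → go right; 13 < 14 → go left; 13 > 3 → go right. Place as right child of 3.
Insert 33: 33 < 37 → go left; 33 > 16 → go right; 33 > 21 → go right. Place as right child of 21.
Insert 55: 55 > 37 → go right; 55 > 53 → go right; 55 < 56 → go left. Place as left child of 56.

3's parent is 14, which has only one child.

none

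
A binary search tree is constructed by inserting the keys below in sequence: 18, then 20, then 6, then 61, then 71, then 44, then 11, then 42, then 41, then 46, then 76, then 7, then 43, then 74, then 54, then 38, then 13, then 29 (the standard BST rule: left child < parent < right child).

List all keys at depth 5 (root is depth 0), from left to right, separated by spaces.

Insert 18: tree is empty, so 18 becomes the root.
Insert 20: 20 > 18 → go right. Place as right child of 18.
Insert 6: 6 < 18 → go left. Place as left child of 18.
Insert 61: 61 > 18 → go right; 61 > 20 → go right. Place as right child of 20.
Insert 71: 71 > 18 → go right; 71 > 20 → go right; 71 > 61 → go right. Place as right child of 61.
Insert 44: 44 > 18 → go right; 44 > 20 → go right; 44 < 61 → go left. Place as left child of 61.
Insert 11: 11 < 18 → go left; 11 > 6 → go right. Place as right child of 6.
Insert 42: 42 > 18 → go right; 42 > 20 → go right; 42 < 61 → go left; 42 < 44 → go left. Place as left child of 44.
Insert 41: 41 > 18 → go right; 41 > 20 → go right; 41 < 61 → go left; 41 < 44 → go left; 41 < 42 → go left. Place as left child of 42.
Insert 46: 46 > 18 → go right; 46 > 20 → go right; 46 < 61 → go left; 46 > 44 → go right. Place as right child of 44.
Insert 76: 76 > 18 → go right; 76 > 20 → go right; 76 > 61 → go right; 76 > 71 → go right. Place as right child of 71.
Insert 7: 7 < 18 → go left; 7 > 6 → go right; 7 < 11 → go left. Place as left child of 11.
Insert 43: 43 > 18 → go right; 43 > 20 → go right; 43 < 61 → go left; 43 < 44 → go left; 43 > 42 → go right. Place as right child of 42.
Insert 74: 74 > 18 → go right; 74 > 20 → go right; 74 > 61 → go right; 74 > 71 → go right; 74 < 76 → go left. Place as left child of 76.
Insert 54: 54 > 18 → go right; 54 > 20 → go right; 54 < 61 → go left; 54 > 44 → go right; 54 > 46 → go right. Place as right child of 46.
Insert 38: 38 > 18 → go right; 38 > 20 → go right; 38 < 61 → go left; 38 < 44 → go left; 38 < 42 → go left; 38 < 41 → go left. Place as left child of 41.
Insert 13: 13 < 18 → go left; 13 > 6 → go right; 13 > 11 → go right. Place as right child of 11.
Insert 29: 29 > 18 → go right; 29 > 20 → go right; 29 < 61 → go left; 29 < 44 → go left; 29 < 42 → go left; 29 < 41 → go left; 29 < 38 → go left. Place as left child of 38.

41 43 54 74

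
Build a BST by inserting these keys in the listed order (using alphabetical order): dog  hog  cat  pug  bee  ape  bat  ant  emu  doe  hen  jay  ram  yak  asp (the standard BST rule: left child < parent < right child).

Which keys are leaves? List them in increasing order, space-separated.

Insert dog: tree is empty, so dog becomes the root.
Insert hog: hog > dog → go right. Place as right child of dog.
Insert cat: cat < dog → go left. Place as left child of dog.
Insert pug: pug > dog → go right; pug > hog → go right. Place as right child of hog.
Insert bee: bee < dog → go left; bee < cat → go left. Place as left child of cat.
Insert ape: ape < dog → go left; ape < cat → go left; ape < bee → go left. Place as left child of bee.
Insert bat: bat < dog → go left; bat < cat → go left; bat < bee → go left; bat > ape → go right. Place as right child of ape.
Insert ant: ant < dog → go left; ant < cat → go left; ant < bee → go left; ant < ape → go left. Place as left child of ape.
Insert emu: emu > dog → go right; emu < hog → go left. Place as left child of hog.
Insert doe: doe < dog → go left; doe > cat → go right. Place as right child of cat.
Insert hen: hen > dog → go right; hen < hog → go left; hen > emu → go right. Place as right child of emu.
Insert jay: jay > dog → go right; jay > hog → go right; jay < pug → go left. Place as left child of pug.
Insert ram: ram > dog → go right; ram > hog → go right; ram > pug → go right. Place as right child of pug.
Insert yak: yak > dog → go right; yak > hog → go right; yak > pug → go right; yak > ram → go right. Place as right child of ram.
Insert asp: asp < dog → go left; asp < cat → go left; asp < bee → go left; asp > ape → go right; asp < bat → go left. Place as left child of bat.

ant asp doe hen jay yak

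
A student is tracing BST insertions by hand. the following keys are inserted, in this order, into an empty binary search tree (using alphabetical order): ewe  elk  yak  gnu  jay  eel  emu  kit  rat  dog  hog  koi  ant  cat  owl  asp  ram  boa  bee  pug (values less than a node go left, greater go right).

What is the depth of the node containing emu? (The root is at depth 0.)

Insert ewe: tree is empty, so ewe becomes the root.
Insert elk: elk < ewe → go left. Place as left child of ewe.
Insert yak: yak > ewe → go right. Place as right child of ewe.
Insert gnu: gnu > ewe → go right; gnu < yak → go left. Place as left child of yak.
Insert jay: jay > ewe → go right; jay < yak → go left; jay > gnu → go right. Place as right child of gnu.
Insert eel: eel < ewe → go left; eel < elk → go left. Place as left child of elk.
Insert emu: emu < ewe → go left; emu > elk → go right. Place as right child of elk.
Insert kit: kit > ewe → go right; kit < yak → go left; kit > gnu → go right; kit > jay → go right. Place as right child of jay.
Insert rat: rat > ewe → go right; rat < yak → go left; rat > gnu → go right; rat > jay → go right; rat > kit → go right. Place as right child of kit.
Insert dog: dog < ewe → go left; dog < elk → go left; dog < eel → go left. Place as left child of eel.
Insert hog: hog > ewe → go right; hog < yak → go left; hog > gnu → go right; hog < jay → go left. Place as left child of jay.
Insert koi: koi > ewe → go right; koi < yak → go left; koi > gnu → go right; koi > jay → go right; koi > kit → go right; koi < rat → go left. Place as left child of rat.
Insert ant: ant < ewe → go left; ant < elk → go left; ant < eel → go left; ant < dog → go left. Place as left child of dog.
Insert cat: cat < ewe → go left; cat < elk → go left; cat < eel → go left; cat < dog → go left; cat > ant → go right. Place as right child of ant.
Insert owl: owl > ewe → go right; owl < yak → go left; owl > gnu → go right; owl > jay → go right; owl > kit → go right; owl < rat → go left; owl > koi → go right. Place as right child of koi.
Insert asp: asp < ewe → go left; asp < elk → go left; asp < eel → go left; asp < dog → go left; asp > ant → go right; asp < cat → go left. Place as left child of cat.
Insert ram: ram > ewe → go right; ram < yak → go left; ram > gnu → go right; ram > jay → go right; ram > kit → go right; ram < rat → go left; ram > koi → go right; ram > owl → go right. Place as right child of owl.
Insert boa: boa < ewe → go left; boa < elk → go left; boa < eel → go left; boa < dog → go left; boa > ant → go right; boa < cat → go left; boa > asp → go right. Place as right child of asp.
Insert bee: bee < ewe → go left; bee < elk → go left; bee < eel → go left; bee < dog → go left; bee > ant → go right; bee < cat → go left; bee > asp → go right; bee < boa → go left. Place as left child of boa.
Insert pug: pug > ewe → go right; pug < yak → go left; pug > gnu → go right; pug > jay → go right; pug > kit → go right; pug < rat → go left; pug > koi → go right; pug > owl → go right; pug < ram → go left. Place as left child of ram.

Path to emu: ewe → elk → emu, which is 2 edges.

2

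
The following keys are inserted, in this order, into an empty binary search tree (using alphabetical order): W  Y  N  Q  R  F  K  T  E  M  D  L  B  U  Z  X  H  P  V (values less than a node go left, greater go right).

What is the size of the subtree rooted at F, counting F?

W: root
Y: right child of W (depth 1)
N: left child of W (depth 1)
Q: right child of N (depth 2)
R: right child of Q (depth 3)
F: left child of N (depth 2)
K: right child of F (depth 3)
T: right child of R (depth 4)
E: left child of F (depth 3)
M: right child of K (depth 4)
D: left child of E (depth 4)
L: left child of M (depth 5)
B: left child of D (depth 5)
U: right child of T (depth 5)
Z: right child of Y (depth 2)
X: left child of Y (depth 2)
H: left child of K (depth 4)
P: left child of Q (depth 3)
V: right child of U (depth 6)

Subtree rooted at F contains: F, E, D, B, K, H, M, L — 8 nodes.

8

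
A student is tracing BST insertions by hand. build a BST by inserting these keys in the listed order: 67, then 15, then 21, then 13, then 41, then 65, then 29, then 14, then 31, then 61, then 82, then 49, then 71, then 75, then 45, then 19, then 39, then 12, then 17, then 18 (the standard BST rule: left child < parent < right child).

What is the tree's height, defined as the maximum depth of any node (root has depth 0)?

7

Resulting structure (node: left, right):
  67: L=15, R=82
  15: L=13, R=21
  21: L=19, R=41
  13: L=12, R=14
  41: L=29, R=65
  65: L=61, R=–
  29: L=–, R=31
  14: L=–, R=–
  31: L=–, R=39
  61: L=49, R=–
  82: L=71, R=–
  49: L=45, R=–
  71: L=–, R=75
  75: L=–, R=–
  45: L=–, R=–
  19: L=17, R=–
  39: L=–, R=–
  12: L=–, R=–
  17: L=–, R=18
  18: L=–, R=–

The deepest node is 45 at depth 7.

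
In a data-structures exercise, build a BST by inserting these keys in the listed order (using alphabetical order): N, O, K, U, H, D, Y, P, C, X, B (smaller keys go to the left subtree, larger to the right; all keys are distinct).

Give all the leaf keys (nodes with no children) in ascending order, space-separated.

N: root
O: right child of N (depth 1)
K: left child of N (depth 1)
U: right child of O (depth 2)
H: left child of K (depth 2)
D: left child of H (depth 3)
Y: right child of U (depth 3)
P: left child of U (depth 3)
C: left child of D (depth 4)
X: left child of Y (depth 4)
B: left child of C (depth 5)

B P X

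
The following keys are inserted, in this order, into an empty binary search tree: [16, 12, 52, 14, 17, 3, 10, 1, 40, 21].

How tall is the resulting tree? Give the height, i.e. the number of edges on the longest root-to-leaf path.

Insert 16: tree is empty, so 16 becomes the root.
Insert 12: 12 < 16 → go left. Place as left child of 16.
Insert 52: 52 > 16 → go right. Place as right child of 16.
Insert 14: 14 < 16 → go left; 14 > 12 → go right. Place as right child of 12.
Insert 17: 17 > 16 → go right; 17 < 52 → go left. Place as left child of 52.
Insert 3: 3 < 16 → go left; 3 < 12 → go left. Place as left child of 12.
Insert 10: 10 < 16 → go left; 10 < 12 → go left; 10 > 3 → go right. Place as right child of 3.
Insert 1: 1 < 16 → go left; 1 < 12 → go left; 1 < 3 → go left. Place as left child of 3.
Insert 40: 40 > 16 → go right; 40 < 52 → go left; 40 > 17 → go right. Place as right child of 17.
Insert 21: 21 > 16 → go right; 21 < 52 → go left; 21 > 17 → go right; 21 < 40 → go left. Place as left child of 40.

The deepest node is 21 at depth 4.

4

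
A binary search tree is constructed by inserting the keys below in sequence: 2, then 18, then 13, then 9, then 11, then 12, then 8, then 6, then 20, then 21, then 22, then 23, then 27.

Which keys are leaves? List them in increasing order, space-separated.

2: root
18: right child of 2 (depth 1)
13: left child of 18 (depth 2)
9: left child of 13 (depth 3)
11: right child of 9 (depth 4)
12: right child of 11 (depth 5)
8: left child of 9 (depth 4)
6: left child of 8 (depth 5)
20: right child of 18 (depth 2)
21: right child of 20 (depth 3)
22: right child of 21 (depth 4)
23: right child of 22 (depth 5)
27: right child of 23 (depth 6)

6 12 27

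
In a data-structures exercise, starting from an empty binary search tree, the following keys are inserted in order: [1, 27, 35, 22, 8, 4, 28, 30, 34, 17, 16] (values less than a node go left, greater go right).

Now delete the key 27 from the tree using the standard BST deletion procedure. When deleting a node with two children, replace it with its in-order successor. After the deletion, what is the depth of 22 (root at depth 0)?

1: root
27: right child of 1 (depth 1)
35: right child of 27 (depth 2)
22: left child of 27 (depth 2)
8: left child of 22 (depth 3)
4: left child of 8 (depth 4)
28: left child of 35 (depth 3)
30: right child of 28 (depth 4)
34: right child of 30 (depth 5)
17: right child of 8 (depth 4)
16: left child of 17 (depth 5)

Delete 27 (two children — replace with in-order successor).
After deletion, path to 22: 1 → 28 → 22.

2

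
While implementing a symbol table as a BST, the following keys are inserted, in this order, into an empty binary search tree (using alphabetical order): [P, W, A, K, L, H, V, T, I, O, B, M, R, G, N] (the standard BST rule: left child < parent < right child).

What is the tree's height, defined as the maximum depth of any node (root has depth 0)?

P: root
W: right child of P (depth 1)
A: left child of P (depth 1)
K: right child of A (depth 2)
L: right child of K (depth 3)
H: left child of K (depth 3)
V: left child of W (depth 2)
T: left child of V (depth 3)
I: right child of H (depth 4)
O: right child of L (depth 4)
B: left child of H (depth 4)
M: left child of O (depth 5)
R: left child of T (depth 4)
G: right child of B (depth 5)
N: right child of M (depth 6)

The deepest node is N at depth 6.

6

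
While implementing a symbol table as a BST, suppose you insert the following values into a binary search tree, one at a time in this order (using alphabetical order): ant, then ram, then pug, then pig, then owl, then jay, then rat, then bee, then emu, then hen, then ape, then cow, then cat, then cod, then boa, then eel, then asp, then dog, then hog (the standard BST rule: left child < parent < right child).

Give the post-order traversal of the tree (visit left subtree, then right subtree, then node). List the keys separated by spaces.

asp ape boa cod cat dog eel cow hog hen emu bee jay owl pig pug rat ram ant

Resulting structure (node: left, right):
  ant: L=–, R=ram
  ram: L=pug, R=rat
  pug: L=pig, R=–
  pig: L=owl, R=–
  owl: L=jay, R=–
  jay: L=bee, R=–
  rat: L=–, R=–
  bee: L=ape, R=emu
  emu: L=cow, R=hen
  hen: L=–, R=hog
  ape: L=–, R=asp
  cow: L=cat, R=eel
  cat: L=boa, R=cod
  cod: L=–, R=–
  boa: L=–, R=–
  eel: L=dog, R=–
  asp: L=–, R=–
  dog: L=–, R=–
  hog: L=–, R=–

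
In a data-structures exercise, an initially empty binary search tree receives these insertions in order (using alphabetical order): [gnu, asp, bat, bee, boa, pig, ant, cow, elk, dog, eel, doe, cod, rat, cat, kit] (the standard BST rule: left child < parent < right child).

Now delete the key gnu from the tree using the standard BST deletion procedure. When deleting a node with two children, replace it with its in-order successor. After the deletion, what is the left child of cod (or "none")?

Insert gnu: tree is empty, so gnu becomes the root.
Insert asp: asp < gnu → go left. Place as left child of gnu.
Insert bat: bat < gnu → go left; bat > asp → go right. Place as right child of asp.
Insert bee: bee < gnu → go left; bee > asp → go right; bee > bat → go right. Place as right child of bat.
Insert boa: boa < gnu → go left; boa > asp → go right; boa > bat → go right; boa > bee → go right. Place as right child of bee.
Insert pig: pig > gnu → go right. Place as right child of gnu.
Insert ant: ant < gnu → go left; ant < asp → go left. Place as left child of asp.
Insert cow: cow < gnu → go left; cow > asp → go right; cow > bat → go right; cow > bee → go right; cow > boa → go right. Place as right child of boa.
Insert elk: elk < gnu → go left; elk > asp → go right; elk > bat → go right; elk > bee → go right; elk > boa → go right; elk > cow → go right. Place as right child of cow.
Insert dog: dog < gnu → go left; dog > asp → go right; dog > bat → go right; dog > bee → go right; dog > boa → go right; dog > cow → go right; dog < elk → go left. Place as left child of elk.
Insert eel: eel < gnu → go left; eel > asp → go right; eel > bat → go right; eel > bee → go right; eel > boa → go right; eel > cow → go right; eel < elk → go left; eel > dog → go right. Place as right child of dog.
Insert doe: doe < gnu → go left; doe > asp → go right; doe > bat → go right; doe > bee → go right; doe > boa → go right; doe > cow → go right; doe < elk → go left; doe < dog → go left. Place as left child of dog.
Insert cod: cod < gnu → go left; cod > asp → go right; cod > bat → go right; cod > bee → go right; cod > boa → go right; cod < cow → go left. Place as left child of cow.
Insert rat: rat > gnu → go right; rat > pig → go right. Place as right child of pig.
Insert cat: cat < gnu → go left; cat > asp → go right; cat > bat → go right; cat > bee → go right; cat > boa → go right; cat < cow → go left; cat < cod → go left. Place as left child of cod.
Insert kit: kit > gnu → go right; kit < pig → go left. Place as left child of pig.

Delete gnu (two children — replace with in-order successor).
After deletion, cod's left child: cat.

cat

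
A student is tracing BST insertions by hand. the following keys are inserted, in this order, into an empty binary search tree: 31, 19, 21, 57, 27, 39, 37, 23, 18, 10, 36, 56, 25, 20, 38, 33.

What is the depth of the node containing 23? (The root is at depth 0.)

31: root
19: left child of 31 (depth 1)
21: right child of 19 (depth 2)
57: right child of 31 (depth 1)
27: right child of 21 (depth 3)
39: left child of 57 (depth 2)
37: left child of 39 (depth 3)
23: left child of 27 (depth 4)
18: left child of 19 (depth 2)
10: left child of 18 (depth 3)
36: left child of 37 (depth 4)
56: right child of 39 (depth 3)
25: right child of 23 (depth 5)
20: left child of 21 (depth 3)
38: right child of 37 (depth 4)
33: left child of 36 (depth 5)

Path to 23: 31 → 19 → 21 → 27 → 23, which is 4 edges.

4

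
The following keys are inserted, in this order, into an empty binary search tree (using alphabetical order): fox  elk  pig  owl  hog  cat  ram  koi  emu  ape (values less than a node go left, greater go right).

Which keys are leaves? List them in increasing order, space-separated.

fox: root
elk: left child of fox (depth 1)
pig: right child of fox (depth 1)
owl: left child of pig (depth 2)
hog: left child of owl (depth 3)
cat: left child of elk (depth 2)
ram: right child of pig (depth 2)
koi: right child of hog (depth 4)
emu: right child of elk (depth 2)
ape: left child of cat (depth 3)

ape emu koi ram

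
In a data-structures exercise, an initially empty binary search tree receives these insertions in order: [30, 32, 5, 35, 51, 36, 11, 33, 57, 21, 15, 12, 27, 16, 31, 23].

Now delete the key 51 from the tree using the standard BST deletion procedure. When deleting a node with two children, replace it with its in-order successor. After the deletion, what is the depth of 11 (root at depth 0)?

2

30: root
32: right child of 30 (depth 1)
5: left child of 30 (depth 1)
35: right child of 32 (depth 2)
51: right child of 35 (depth 3)
36: left child of 51 (depth 4)
11: right child of 5 (depth 2)
33: left child of 35 (depth 3)
57: right child of 51 (depth 4)
21: right child of 11 (depth 3)
15: left child of 21 (depth 4)
12: left child of 15 (depth 5)
27: right child of 21 (depth 4)
16: right child of 15 (depth 5)
31: left child of 32 (depth 2)
23: left child of 27 (depth 5)

Delete 51 (two children — replace with in-order successor).
After deletion, path to 11: 30 → 5 → 11.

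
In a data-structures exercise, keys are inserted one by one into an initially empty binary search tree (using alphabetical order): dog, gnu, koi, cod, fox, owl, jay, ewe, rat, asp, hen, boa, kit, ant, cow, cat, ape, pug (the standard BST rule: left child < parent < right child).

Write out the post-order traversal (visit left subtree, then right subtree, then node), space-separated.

Resulting structure (node: left, right):
  dog: L=cod, R=gnu
  gnu: L=fox, R=koi
  koi: L=jay, R=owl
  cod: L=asp, R=cow
  fox: L=ewe, R=–
  owl: L=–, R=rat
  jay: L=hen, R=kit
  ewe: L=–, R=–
  rat: L=pug, R=–
  asp: L=ant, R=boa
  hen: L=–, R=–
  boa: L=–, R=cat
  kit: L=–, R=–
  ant: L=–, R=ape
  cow: L=–, R=–
  cat: L=–, R=–
  ape: L=–, R=–
  pug: L=–, R=–

ape ant cat boa asp cow cod ewe fox hen kit jay pug rat owl koi gnu dog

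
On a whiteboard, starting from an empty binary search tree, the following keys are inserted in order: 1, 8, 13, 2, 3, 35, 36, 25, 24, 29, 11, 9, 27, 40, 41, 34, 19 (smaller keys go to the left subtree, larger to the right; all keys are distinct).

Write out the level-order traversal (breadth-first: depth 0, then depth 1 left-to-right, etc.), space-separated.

1 8 2 13 3 11 35 9 25 36 24 29 40 19 27 34 41

Resulting structure (node: left, right):
  1: L=–, R=8
  8: L=2, R=13
  13: L=11, R=35
  2: L=–, R=3
  3: L=–, R=–
  35: L=25, R=36
  36: L=–, R=40
  25: L=24, R=29
  24: L=19, R=–
  29: L=27, R=34
  11: L=9, R=–
  9: L=–, R=–
  27: L=–, R=–
  40: L=–, R=41
  41: L=–, R=–
  34: L=–, R=–
  19: L=–, R=–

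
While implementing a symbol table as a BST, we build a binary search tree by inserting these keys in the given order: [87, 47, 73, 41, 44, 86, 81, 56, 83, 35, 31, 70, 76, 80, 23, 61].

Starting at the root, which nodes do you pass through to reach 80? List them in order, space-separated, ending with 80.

87: root
47: left child of 87 (depth 1)
73: right child of 47 (depth 2)
41: left child of 47 (depth 2)
44: right child of 41 (depth 3)
86: right child of 73 (depth 3)
81: left child of 86 (depth 4)
56: left child of 73 (depth 3)
83: right child of 81 (depth 5)
35: left child of 41 (depth 3)
31: left child of 35 (depth 4)
70: right child of 56 (depth 4)
76: left child of 81 (depth 5)
80: right child of 76 (depth 6)
23: left child of 31 (depth 5)
61: left child of 70 (depth 5)

87 47 73 86 81 76 80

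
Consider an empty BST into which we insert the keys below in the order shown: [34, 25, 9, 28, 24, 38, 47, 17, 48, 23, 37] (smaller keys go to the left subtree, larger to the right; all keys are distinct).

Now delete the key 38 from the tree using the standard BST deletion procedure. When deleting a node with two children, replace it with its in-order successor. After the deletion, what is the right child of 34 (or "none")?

47

34: root
25: left child of 34 (depth 1)
9: left child of 25 (depth 2)
28: right child of 25 (depth 2)
24: right child of 9 (depth 3)
38: right child of 34 (depth 1)
47: right child of 38 (depth 2)
17: left child of 24 (depth 4)
48: right child of 47 (depth 3)
23: right child of 17 (depth 5)
37: left child of 38 (depth 2)

Delete 38 (two children — replace with in-order successor).
After deletion, 34's right child: 47.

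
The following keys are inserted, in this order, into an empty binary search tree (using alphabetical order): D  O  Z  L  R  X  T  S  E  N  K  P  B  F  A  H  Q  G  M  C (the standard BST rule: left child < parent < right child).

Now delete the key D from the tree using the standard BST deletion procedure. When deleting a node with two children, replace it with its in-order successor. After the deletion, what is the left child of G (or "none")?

D: root
O: right child of D (depth 1)
Z: right child of O (depth 2)
L: left child of O (depth 2)
R: left child of Z (depth 3)
X: right child of R (depth 4)
T: left child of X (depth 5)
S: left child of T (depth 6)
E: left child of L (depth 3)
N: right child of L (depth 3)
K: right child of E (depth 4)
P: left child of R (depth 4)
B: left child of D (depth 1)
F: left child of K (depth 5)
A: left child of B (depth 2)
H: right child of F (depth 6)
Q: right child of P (depth 5)
G: left child of H (depth 7)
M: left child of N (depth 4)
C: right child of B (depth 2)

Delete D (two children — replace with in-order successor).
After deletion, G's left child: none.

none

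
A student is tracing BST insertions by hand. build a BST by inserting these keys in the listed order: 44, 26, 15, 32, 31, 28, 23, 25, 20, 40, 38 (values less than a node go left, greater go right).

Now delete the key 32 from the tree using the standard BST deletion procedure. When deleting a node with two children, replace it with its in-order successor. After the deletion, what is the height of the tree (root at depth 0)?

Insert 44: tree is empty, so 44 becomes the root.
Insert 26: 26 < 44 → go left. Place as left child of 44.
Insert 15: 15 < 44 → go left; 15 < 26 → go left. Place as left child of 26.
Insert 32: 32 < 44 → go left; 32 > 26 → go right. Place as right child of 26.
Insert 31: 31 < 44 → go left; 31 > 26 → go right; 31 < 32 → go left. Place as left child of 32.
Insert 28: 28 < 44 → go left; 28 > 26 → go right; 28 < 32 → go left; 28 < 31 → go left. Place as left child of 31.
Insert 23: 23 < 44 → go left; 23 < 26 → go left; 23 > 15 → go right. Place as right child of 15.
Insert 25: 25 < 44 → go left; 25 < 26 → go left; 25 > 15 → go right; 25 > 23 → go right. Place as right child of 23.
Insert 20: 20 < 44 → go left; 20 < 26 → go left; 20 > 15 → go right; 20 < 23 → go left. Place as left child of 23.
Insert 40: 40 < 44 → go left; 40 > 26 → go right; 40 > 32 → go right. Place as right child of 32.
Insert 38: 38 < 44 → go left; 38 > 26 → go right; 38 > 32 → go right; 38 < 40 → go left. Place as left child of 40.

Delete 32 (two children — replace with in-order successor).
After deletion, deepest node is 28 at depth 4.

4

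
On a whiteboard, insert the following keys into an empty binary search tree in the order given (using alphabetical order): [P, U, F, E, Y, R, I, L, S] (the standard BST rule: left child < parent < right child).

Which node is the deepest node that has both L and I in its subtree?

I

Insert P: tree is empty, so P becomes the root.
Insert U: U > P → go right. Place as right child of P.
Insert F: F < P → go left. Place as left child of P.
Insert E: E < P → go left; E < F → go left. Place as left child of F.
Insert Y: Y > P → go right; Y > U → go right. Place as right child of U.
Insert R: R > P → go right; R < U → go left. Place as left child of U.
Insert I: I < P → go left; I > F → go right. Place as right child of F.
Insert L: L < P → go left; L > F → go right; L > I → go right. Place as right child of I.
Insert S: S > P → go right; S < U → go left; S > R → go right. Place as right child of R.

Path to L: P → F → I → L
Path to I: P → F → I
I lies on both paths and is an ancestor of the other node.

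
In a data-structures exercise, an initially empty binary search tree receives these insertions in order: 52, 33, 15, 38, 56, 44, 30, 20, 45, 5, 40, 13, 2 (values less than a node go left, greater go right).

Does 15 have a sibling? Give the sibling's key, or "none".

38

Resulting structure (node: left, right):
  52: L=33, R=56
  33: L=15, R=38
  15: L=5, R=30
  38: L=–, R=44
  56: L=–, R=–
  44: L=40, R=45
  30: L=20, R=–
  20: L=–, R=–
  45: L=–, R=–
  5: L=2, R=13
  40: L=–, R=–
  13: L=–, R=–
  2: L=–, R=–

15's parent is 33; the other child of 33 is 38.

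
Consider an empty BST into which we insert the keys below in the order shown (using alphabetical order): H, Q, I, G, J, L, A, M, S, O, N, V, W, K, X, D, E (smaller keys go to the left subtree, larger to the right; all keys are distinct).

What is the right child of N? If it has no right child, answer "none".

none

H: root
Q: right child of H (depth 1)
I: left child of Q (depth 2)
G: left child of H (depth 1)
J: right child of I (depth 3)
L: right child of J (depth 4)
A: left child of G (depth 2)
M: right child of L (depth 5)
S: right child of Q (depth 2)
O: right child of M (depth 6)
N: left child of O (depth 7)
V: right child of S (depth 3)
W: right child of V (depth 4)
K: left child of L (depth 5)
X: right child of W (depth 5)
D: right child of A (depth 3)
E: right child of D (depth 4)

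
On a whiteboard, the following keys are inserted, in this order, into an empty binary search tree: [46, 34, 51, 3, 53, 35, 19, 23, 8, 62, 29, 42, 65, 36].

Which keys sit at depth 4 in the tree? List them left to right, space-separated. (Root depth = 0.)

8 23 36 65

Resulting structure (node: left, right):
  46: L=34, R=51
  34: L=3, R=35
  51: L=–, R=53
  3: L=–, R=19
  53: L=–, R=62
  35: L=–, R=42
  19: L=8, R=23
  23: L=–, R=29
  8: L=–, R=–
  62: L=–, R=65
  29: L=–, R=–
  42: L=36, R=–
  65: L=–, R=–
  36: L=–, R=–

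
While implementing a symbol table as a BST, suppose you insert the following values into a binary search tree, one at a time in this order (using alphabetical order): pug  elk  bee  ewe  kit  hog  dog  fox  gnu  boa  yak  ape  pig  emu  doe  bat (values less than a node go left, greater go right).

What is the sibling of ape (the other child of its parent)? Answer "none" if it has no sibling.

dog

Insert pug: tree is empty, so pug becomes the root.
Insert elk: elk < pug → go left. Place as left child of pug.
Insert bee: bee < pug → go left; bee < elk → go left. Place as left child of elk.
Insert ewe: ewe < pug → go left; ewe > elk → go right. Place as right child of elk.
Insert kit: kit < pug → go left; kit > elk → go right; kit > ewe → go right. Place as right child of ewe.
Insert hog: hog < pug → go left; hog > elk → go right; hog > ewe → go right; hog < kit → go left. Place as left child of kit.
Insert dog: dog < pug → go left; dog < elk → go left; dog > bee → go right. Place as right child of bee.
Insert fox: fox < pug → go left; fox > elk → go right; fox > ewe → go right; fox < kit → go left; fox < hog → go left. Place as left child of hog.
Insert gnu: gnu < pug → go left; gnu > elk → go right; gnu > ewe → go right; gnu < kit → go left; gnu < hog → go left; gnu > fox → go right. Place as right child of fox.
Insert boa: boa < pug → go left; boa < elk → go left; boa > bee → go right; boa < dog → go left. Place as left child of dog.
Insert yak: yak > pug → go right. Place as right child of pug.
Insert ape: ape < pug → go left; ape < elk → go left; ape < bee → go left. Place as left child of bee.
Insert pig: pig < pug → go left; pig > elk → go right; pig > ewe → go right; pig > kit → go right. Place as right child of kit.
Insert emu: emu < pug → go left; emu > elk → go right; emu < ewe → go left. Place as left child of ewe.
Insert doe: doe < pug → go left; doe < elk → go left; doe > bee → go right; doe < dog → go left; doe > boa → go right. Place as right child of boa.
Insert bat: bat < pug → go left; bat < elk → go left; bat < bee → go left; bat > ape → go right. Place as right child of ape.

ape's parent is bee; the other child of bee is dog.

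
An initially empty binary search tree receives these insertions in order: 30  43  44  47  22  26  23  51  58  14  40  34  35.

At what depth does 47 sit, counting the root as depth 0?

3

30: root
43: right child of 30 (depth 1)
44: right child of 43 (depth 2)
47: right child of 44 (depth 3)
22: left child of 30 (depth 1)
26: right child of 22 (depth 2)
23: left child of 26 (depth 3)
51: right child of 47 (depth 4)
58: right child of 51 (depth 5)
14: left child of 22 (depth 2)
40: left child of 43 (depth 2)
34: left child of 40 (depth 3)
35: right child of 34 (depth 4)

Path to 47: 30 → 43 → 44 → 47, which is 3 edges.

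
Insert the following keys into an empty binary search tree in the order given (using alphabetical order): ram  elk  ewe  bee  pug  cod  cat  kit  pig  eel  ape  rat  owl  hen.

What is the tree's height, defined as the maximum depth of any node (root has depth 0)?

Resulting structure (node: left, right):
  ram: L=elk, R=rat
  elk: L=bee, R=ewe
  ewe: L=–, R=pug
  bee: L=ape, R=cod
  pug: L=kit, R=–
  cod: L=cat, R=eel
  cat: L=–, R=–
  kit: L=hen, R=pig
  pig: L=owl, R=–
  eel: L=–, R=–
  ape: L=–, R=–
  rat: L=–, R=–
  owl: L=–, R=–
  hen: L=–, R=–

The deepest node is owl at depth 6.

6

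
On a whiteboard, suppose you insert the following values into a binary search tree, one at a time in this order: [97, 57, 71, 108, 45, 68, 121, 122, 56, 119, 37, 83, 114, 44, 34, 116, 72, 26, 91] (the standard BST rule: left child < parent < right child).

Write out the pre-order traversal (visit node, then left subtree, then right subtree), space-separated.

Resulting structure (node: left, right):
  97: L=57, R=108
  57: L=45, R=71
  71: L=68, R=83
  108: L=–, R=121
  45: L=37, R=56
  68: L=–, R=–
  121: L=119, R=122
  122: L=–, R=–
  56: L=–, R=–
  119: L=114, R=–
  37: L=34, R=44
  83: L=72, R=91
  114: L=–, R=116
  44: L=–, R=–
  34: L=26, R=–
  116: L=–, R=–
  72: L=–, R=–
  26: L=–, R=–
  91: L=–, R=–

97 57 45 37 34 26 44 56 71 68 83 72 91 108 121 119 114 116 122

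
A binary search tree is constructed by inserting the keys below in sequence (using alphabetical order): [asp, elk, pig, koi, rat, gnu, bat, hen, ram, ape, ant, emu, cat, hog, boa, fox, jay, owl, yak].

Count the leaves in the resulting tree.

7

Insert asp: tree is empty, so asp becomes the root.
Insert elk: elk > asp → go right. Place as right child of asp.
Insert pig: pig > asp → go right; pig > elk → go right. Place as right child of elk.
Insert koi: koi > asp → go right; koi > elk → go right; koi < pig → go left. Place as left child of pig.
Insert rat: rat > asp → go right; rat > elk → go right; rat > pig → go right. Place as right child of pig.
Insert gnu: gnu > asp → go right; gnu > elk → go right; gnu < pig → go left; gnu < koi → go left. Place as left child of koi.
Insert bat: bat > asp → go right; bat < elk → go left. Place as left child of elk.
Insert hen: hen > asp → go right; hen > elk → go right; hen < pig → go left; hen < koi → go left; hen > gnu → go right. Place as right child of gnu.
Insert ram: ram > asp → go right; ram > elk → go right; ram > pig → go right; ram < rat → go left. Place as left child of rat.
Insert ape: ape < asp → go left. Place as left child of asp.
Insert ant: ant < asp → go left; ant < ape → go left. Place as left child of ape.
Insert emu: emu > asp → go right; emu > elk → go right; emu < pig → go left; emu < koi → go left; emu < gnu → go left. Place as left child of gnu.
Insert cat: cat > asp → go right; cat < elk → go left; cat > bat → go right. Place as right child of bat.
Insert hog: hog > asp → go right; hog > elk → go right; hog < pig → go left; hog < koi → go left; hog > gnu → go right; hog > hen → go right. Place as right child of hen.
Insert boa: boa > asp → go right; boa < elk → go left; boa > bat → go right; boa < cat → go left. Place as left child of cat.
Insert fox: fox > asp → go right; fox > elk → go right; fox < pig → go left; fox < koi → go left; fox < gnu → go left; fox > emu → go right. Place as right child of emu.
Insert jay: jay > asp → go right; jay > elk → go right; jay < pig → go left; jay < koi → go left; jay > gnu → go right; jay > hen → go right; jay > hog → go right. Place as right child of hog.
Insert owl: owl > asp → go right; owl > elk → go right; owl < pig → go left; owl > koi → go right. Place as right child of koi.
Insert yak: yak > asp → go right; yak > elk → go right; yak > pig → go right; yak > rat → go right. Place as right child of rat.

Leaves: ant, boa, fox, jay, owl, ram, yak — 7 in total.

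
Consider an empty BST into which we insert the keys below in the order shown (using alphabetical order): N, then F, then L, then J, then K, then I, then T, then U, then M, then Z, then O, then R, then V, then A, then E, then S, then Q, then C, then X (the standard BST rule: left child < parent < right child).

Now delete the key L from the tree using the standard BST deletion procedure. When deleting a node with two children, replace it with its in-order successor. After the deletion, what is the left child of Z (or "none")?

V

N: root
F: left child of N (depth 1)
L: right child of F (depth 2)
J: left child of L (depth 3)
K: right child of J (depth 4)
I: left child of J (depth 4)
T: right child of N (depth 1)
U: right child of T (depth 2)
M: right child of L (depth 3)
Z: right child of U (depth 3)
O: left child of T (depth 2)
R: right child of O (depth 3)
V: left child of Z (depth 4)
A: left child of F (depth 2)
E: right child of A (depth 3)
S: right child of R (depth 4)
Q: left child of R (depth 4)
C: left child of E (depth 4)
X: right child of V (depth 5)

Delete L (two children — replace with in-order successor).
After deletion, Z's left child: V.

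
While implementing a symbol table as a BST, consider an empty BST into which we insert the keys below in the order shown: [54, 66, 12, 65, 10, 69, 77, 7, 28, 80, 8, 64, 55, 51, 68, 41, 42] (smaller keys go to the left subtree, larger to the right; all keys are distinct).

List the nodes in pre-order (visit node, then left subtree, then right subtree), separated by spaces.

54 12 10 7 8 28 51 41 42 66 65 64 55 69 68 77 80

54: root
66: right child of 54 (depth 1)
12: left child of 54 (depth 1)
65: left child of 66 (depth 2)
10: left child of 12 (depth 2)
69: right child of 66 (depth 2)
77: right child of 69 (depth 3)
7: left child of 10 (depth 3)
28: right child of 12 (depth 2)
80: right child of 77 (depth 4)
8: right child of 7 (depth 4)
64: left child of 65 (depth 3)
55: left child of 64 (depth 4)
51: right child of 28 (depth 3)
68: left child of 69 (depth 3)
41: left child of 51 (depth 4)
42: right child of 41 (depth 5)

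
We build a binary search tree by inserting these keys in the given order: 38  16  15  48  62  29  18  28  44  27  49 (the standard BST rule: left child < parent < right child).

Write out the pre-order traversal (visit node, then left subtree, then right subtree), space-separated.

Insert 38: tree is empty, so 38 becomes the root.
Insert 16: 16 < 38 → go left. Place as left child of 38.
Insert 15: 15 < 38 → go left; 15 < 16 → go left. Place as left child of 16.
Insert 48: 48 > 38 → go right. Place as right child of 38.
Insert 62: 62 > 38 → go right; 62 > 48 → go right. Place as right child of 48.
Insert 29: 29 < 38 → go left; 29 > 16 → go right. Place as right child of 16.
Insert 18: 18 < 38 → go left; 18 > 16 → go right; 18 < 29 → go left. Place as left child of 29.
Insert 28: 28 < 38 → go left; 28 > 16 → go right; 28 < 29 → go left; 28 > 18 → go right. Place as right child of 18.
Insert 44: 44 > 38 → go right; 44 < 48 → go left. Place as left child of 48.
Insert 27: 27 < 38 → go left; 27 > 16 → go right; 27 < 29 → go left; 27 > 18 → go right; 27 < 28 → go left. Place as left child of 28.
Insert 49: 49 > 38 → go right; 49 > 48 → go right; 49 < 62 → go left. Place as left child of 62.

38 16 15 29 18 28 27 48 44 62 49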